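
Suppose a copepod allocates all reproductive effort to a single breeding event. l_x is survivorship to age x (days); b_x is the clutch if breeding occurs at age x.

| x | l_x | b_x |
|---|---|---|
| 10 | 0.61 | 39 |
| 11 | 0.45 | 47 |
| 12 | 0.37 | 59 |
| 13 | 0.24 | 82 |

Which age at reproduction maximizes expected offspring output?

10

Expected offspring if breeding at age x = l_x × b_x:
  age 10: 0.61 × 39 = 23.790
  age 11: 0.45 × 47 = 21.150
  age 12: 0.37 × 59 = 21.830
  age 13: 0.24 × 82 = 19.680
Maximum at age 10 (23.790).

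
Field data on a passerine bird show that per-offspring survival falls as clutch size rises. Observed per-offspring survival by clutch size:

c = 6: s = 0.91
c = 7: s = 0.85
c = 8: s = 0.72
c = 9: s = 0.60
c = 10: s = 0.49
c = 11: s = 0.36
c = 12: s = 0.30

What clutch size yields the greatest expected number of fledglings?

7

Expected fledglings = c × s(c):
  c=6: 6 × 0.91 = 5.460
  c=7: 7 × 0.85 = 5.950
  c=8: 8 × 0.72 = 5.760
  c=9: 9 × 0.60 = 5.400
  c=10: 10 × 0.49 = 4.900
  c=11: 11 × 0.36 = 3.960
  c=12: 12 × 0.30 = 3.600
Maximum at c = 7 (5.950 fledglings).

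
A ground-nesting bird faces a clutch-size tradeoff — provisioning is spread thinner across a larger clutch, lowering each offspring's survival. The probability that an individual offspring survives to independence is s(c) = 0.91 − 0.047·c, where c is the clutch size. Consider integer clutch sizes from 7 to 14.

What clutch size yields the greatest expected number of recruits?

Expected recruits = c × s(c):
  c=7: 7 × 0.581 = 4.067
  c=8: 8 × 0.534 = 4.272
  c=9: 9 × 0.487 = 4.383
  c=10: 10 × 0.440 = 4.400
  c=11: 11 × 0.393 = 4.323
  c=12: 12 × 0.346 = 4.152
  c=13: 13 × 0.299 = 3.887
  c=14: 14 × 0.252 = 3.528
Maximum at c = 10 (4.400 recruits).

10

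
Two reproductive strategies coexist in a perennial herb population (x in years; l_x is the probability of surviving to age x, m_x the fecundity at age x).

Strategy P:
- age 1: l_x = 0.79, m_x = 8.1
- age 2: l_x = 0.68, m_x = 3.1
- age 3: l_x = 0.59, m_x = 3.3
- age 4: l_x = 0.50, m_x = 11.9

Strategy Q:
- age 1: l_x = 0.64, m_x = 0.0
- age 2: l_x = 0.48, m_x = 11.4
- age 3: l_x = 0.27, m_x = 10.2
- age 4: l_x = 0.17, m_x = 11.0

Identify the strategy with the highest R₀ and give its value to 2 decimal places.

16.40

Strategy P: R₀ = 0.79×8.1 + 0.68×3.1 + 0.59×3.3 + 0.50×11.9 = 16.4040
Strategy Q: R₀ = 0.64×0.0 + 0.48×11.4 + 0.27×10.2 + 0.17×11.0 = 10.0960
Highest R₀: strategy P with 16.4040.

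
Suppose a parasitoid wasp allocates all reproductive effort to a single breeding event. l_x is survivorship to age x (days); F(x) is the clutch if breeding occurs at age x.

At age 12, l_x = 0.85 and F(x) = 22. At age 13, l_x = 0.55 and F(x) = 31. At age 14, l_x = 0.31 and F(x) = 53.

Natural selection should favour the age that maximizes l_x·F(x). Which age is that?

12

Expected offspring if breeding at age x = l_x × F(x):
  age 12: 0.85 × 22 = 18.700
  age 13: 0.55 × 31 = 17.050
  age 14: 0.31 × 53 = 16.430
Maximum at age 12 (18.700).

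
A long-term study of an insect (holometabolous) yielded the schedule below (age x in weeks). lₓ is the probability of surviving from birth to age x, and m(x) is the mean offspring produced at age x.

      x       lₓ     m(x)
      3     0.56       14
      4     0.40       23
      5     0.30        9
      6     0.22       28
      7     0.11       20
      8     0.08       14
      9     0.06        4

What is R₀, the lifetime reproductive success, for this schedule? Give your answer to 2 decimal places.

29.46

R₀ = Σ lₓ m(x):
  age 3: 0.56 × 14 = 7.8400
  age 4: 0.40 × 23 = 9.2000
  age 5: 0.30 × 9 = 2.7000
  age 6: 0.22 × 28 = 6.1600
  age 7: 0.11 × 20 = 2.2000
  age 8: 0.08 × 14 = 1.1200
  age 9: 0.06 × 4 = 0.2400
R₀ = 7.8400 + 9.2000 + 2.7000 + 6.1600 + 2.2000 + 1.1200 + 0.2400 = 29.4600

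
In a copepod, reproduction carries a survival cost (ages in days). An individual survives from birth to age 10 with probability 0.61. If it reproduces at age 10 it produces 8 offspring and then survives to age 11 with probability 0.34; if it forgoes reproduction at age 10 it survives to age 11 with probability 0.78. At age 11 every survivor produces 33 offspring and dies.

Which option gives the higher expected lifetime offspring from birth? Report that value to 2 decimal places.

15.70

breed at age 10: R₀ = 0.61 × (8 + 0.34 × 33) = 0.61 × 19.2200 = 11.7242
delay to age 11: R₀ = 0.61 × (0.78 × 33) = 0.61 × 25.7400 = 15.7014
Higher: delay to age 11 (15.7014).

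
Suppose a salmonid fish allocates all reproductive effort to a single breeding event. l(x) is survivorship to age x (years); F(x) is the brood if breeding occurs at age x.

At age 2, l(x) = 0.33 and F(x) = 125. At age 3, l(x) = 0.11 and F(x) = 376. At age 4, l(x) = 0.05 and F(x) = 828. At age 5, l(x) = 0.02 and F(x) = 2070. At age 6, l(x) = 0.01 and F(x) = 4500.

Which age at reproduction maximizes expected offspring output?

6

Expected offspring if breeding at age x = l(x) × F(x):
  age 2: 0.33 × 125 = 41.250
  age 3: 0.11 × 376 = 41.360
  age 4: 0.05 × 828 = 41.400
  age 5: 0.02 × 2070 = 41.400
  age 6: 0.01 × 4500 = 45.000
Maximum at age 6 (45.000).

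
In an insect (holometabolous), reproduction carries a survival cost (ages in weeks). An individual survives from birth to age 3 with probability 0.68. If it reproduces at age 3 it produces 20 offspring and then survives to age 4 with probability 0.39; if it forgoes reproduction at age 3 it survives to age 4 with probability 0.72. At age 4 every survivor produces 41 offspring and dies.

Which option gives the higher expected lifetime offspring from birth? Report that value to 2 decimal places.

breed at age 3: R₀ = 0.68 × (20 + 0.39 × 41) = 0.68 × 35.9900 = 24.4732
delay to age 4: R₀ = 0.68 × (0.72 × 41) = 0.68 × 29.5200 = 20.0736
Higher: breed at age 3 (24.4732).

24.47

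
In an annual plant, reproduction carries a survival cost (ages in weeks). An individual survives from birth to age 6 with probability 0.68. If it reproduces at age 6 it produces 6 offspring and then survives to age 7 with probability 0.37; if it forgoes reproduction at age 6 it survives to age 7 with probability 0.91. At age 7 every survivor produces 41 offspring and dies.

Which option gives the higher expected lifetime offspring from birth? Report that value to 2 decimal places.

breed at age 6: R₀ = 0.68 × (6 + 0.37 × 41) = 0.68 × 21.1700 = 14.3956
delay to age 7: R₀ = 0.68 × (0.91 × 41) = 0.68 × 37.3100 = 25.3708
Higher: delay to age 7 (25.3708).

25.37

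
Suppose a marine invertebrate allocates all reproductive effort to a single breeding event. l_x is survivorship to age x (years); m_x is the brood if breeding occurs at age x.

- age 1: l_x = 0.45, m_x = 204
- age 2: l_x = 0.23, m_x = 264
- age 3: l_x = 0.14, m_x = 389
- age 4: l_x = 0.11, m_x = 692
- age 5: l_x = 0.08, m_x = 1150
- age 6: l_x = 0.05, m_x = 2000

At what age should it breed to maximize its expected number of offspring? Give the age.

Expected offspring if breeding at age x = l_x × m_x:
  age 1: 0.45 × 204 = 91.800
  age 2: 0.23 × 264 = 60.720
  age 3: 0.14 × 389 = 54.460
  age 4: 0.11 × 692 = 76.120
  age 5: 0.08 × 1150 = 92.000
  age 6: 0.05 × 2000 = 100.000
Maximum at age 6 (100.000).

6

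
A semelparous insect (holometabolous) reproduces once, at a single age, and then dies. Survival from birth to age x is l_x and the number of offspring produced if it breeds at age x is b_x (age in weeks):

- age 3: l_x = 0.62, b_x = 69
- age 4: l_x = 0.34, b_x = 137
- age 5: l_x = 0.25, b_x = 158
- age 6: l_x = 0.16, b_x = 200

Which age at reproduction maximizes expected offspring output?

4

Expected offspring if breeding at age x = l_x × b_x:
  age 3: 0.62 × 69 = 42.780
  age 4: 0.34 × 137 = 46.580
  age 5: 0.25 × 158 = 39.500
  age 6: 0.16 × 200 = 32.000
Maximum at age 4 (46.580).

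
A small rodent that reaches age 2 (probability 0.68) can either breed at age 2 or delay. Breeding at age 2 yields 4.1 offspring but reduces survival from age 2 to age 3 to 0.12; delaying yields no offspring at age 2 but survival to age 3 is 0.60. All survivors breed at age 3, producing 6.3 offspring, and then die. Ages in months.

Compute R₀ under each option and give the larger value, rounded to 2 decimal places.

3.30

breed at age 2: R₀ = 0.68 × (4.1 + 0.12 × 6.3) = 0.68 × 4.8560 = 3.3021
delay to age 3: R₀ = 0.68 × (0.60 × 6.3) = 0.68 × 3.7800 = 2.5704
Higher: breed at age 2 (3.3021).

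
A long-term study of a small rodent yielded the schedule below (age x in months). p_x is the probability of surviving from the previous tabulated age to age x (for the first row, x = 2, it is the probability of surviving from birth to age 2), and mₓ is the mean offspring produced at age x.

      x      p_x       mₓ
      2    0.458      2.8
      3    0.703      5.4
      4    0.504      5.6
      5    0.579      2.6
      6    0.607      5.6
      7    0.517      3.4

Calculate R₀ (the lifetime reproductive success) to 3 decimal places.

4.594

Survivorship from birth: l_x = p_2·p_3·…·p_x.
  l_2 = 0.45800
  l_3 = 0.32197
  l_4 = 0.16227
  l_5 = 0.09396
  l_6 = 0.05703
  l_7 = 0.02949
R₀ = Σ l_x mₓ:
  age 2: 0.45800 × 2.8 = 1.2824
  age 3: 0.32197 × 5.4 = 1.7386
  age 4: 0.16227 × 5.6 = 0.9087
  age 5: 0.09396 × 2.6 = 0.2443
  age 6: 0.05703 × 5.6 = 0.3194
  age 7: 0.02949 × 3.4 = 0.1003
R₀ = 1.2824 + 1.7386 + 0.9087 + 0.2443 + 0.3194 + 0.1003 = 4.5937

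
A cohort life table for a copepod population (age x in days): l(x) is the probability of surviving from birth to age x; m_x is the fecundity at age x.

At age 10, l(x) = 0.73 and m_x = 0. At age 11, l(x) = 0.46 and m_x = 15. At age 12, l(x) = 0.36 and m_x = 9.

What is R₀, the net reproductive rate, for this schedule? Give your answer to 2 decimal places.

R₀ = Σ l(x) m_x:
  age 10: 0.73 × 0 = 0.0000
  age 11: 0.46 × 15 = 6.9000
  age 12: 0.36 × 9 = 3.2400
R₀ = 0.0000 + 6.9000 + 3.2400 = 10.1400

10.14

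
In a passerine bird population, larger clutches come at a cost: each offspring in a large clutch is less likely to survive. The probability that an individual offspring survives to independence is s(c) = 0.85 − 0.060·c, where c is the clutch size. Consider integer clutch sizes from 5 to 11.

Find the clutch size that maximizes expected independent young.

Expected independent young = c × s(c):
  c=5: 5 × 0.550 = 2.750
  c=6: 6 × 0.490 = 2.940
  c=7: 7 × 0.430 = 3.010
  c=8: 8 × 0.370 = 2.960
  c=9: 9 × 0.310 = 2.790
  c=10: 10 × 0.250 = 2.500
  c=11: 11 × 0.190 = 2.090
Maximum at c = 7 (3.010 independent young).

7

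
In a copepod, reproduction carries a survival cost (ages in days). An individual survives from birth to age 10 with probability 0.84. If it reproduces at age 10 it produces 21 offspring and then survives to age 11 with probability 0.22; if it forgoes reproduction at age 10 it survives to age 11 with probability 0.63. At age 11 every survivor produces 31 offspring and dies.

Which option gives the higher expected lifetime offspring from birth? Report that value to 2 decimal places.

breed at age 10: R₀ = 0.84 × (21 + 0.22 × 31) = 0.84 × 27.8200 = 23.3688
delay to age 11: R₀ = 0.84 × (0.63 × 31) = 0.84 × 19.5300 = 16.4052
Higher: breed at age 10 (23.3688).

23.37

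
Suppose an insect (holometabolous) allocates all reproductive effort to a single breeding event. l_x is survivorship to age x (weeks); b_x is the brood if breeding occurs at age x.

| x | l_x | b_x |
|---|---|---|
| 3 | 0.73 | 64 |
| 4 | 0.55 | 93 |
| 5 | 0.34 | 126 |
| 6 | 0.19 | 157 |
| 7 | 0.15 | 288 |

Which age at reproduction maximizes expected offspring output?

4

Expected offspring if breeding at age x = l_x × b_x:
  age 3: 0.73 × 64 = 46.720
  age 4: 0.55 × 93 = 51.150
  age 5: 0.34 × 126 = 42.840
  age 6: 0.19 × 157 = 29.830
  age 7: 0.15 × 288 = 43.200
Maximum at age 4 (51.150).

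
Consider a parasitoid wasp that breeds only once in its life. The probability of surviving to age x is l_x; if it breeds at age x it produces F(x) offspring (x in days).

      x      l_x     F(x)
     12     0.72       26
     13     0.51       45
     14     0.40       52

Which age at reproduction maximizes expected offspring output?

13

Expected offspring if breeding at age x = l_x × F(x):
  age 12: 0.72 × 26 = 18.720
  age 13: 0.51 × 45 = 22.950
  age 14: 0.40 × 52 = 20.800
Maximum at age 13 (22.950).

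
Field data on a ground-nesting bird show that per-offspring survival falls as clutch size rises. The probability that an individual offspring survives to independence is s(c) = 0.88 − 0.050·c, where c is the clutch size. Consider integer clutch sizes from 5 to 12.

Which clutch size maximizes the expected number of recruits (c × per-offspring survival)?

Expected recruits = c × s(c):
  c=5: 5 × 0.630 = 3.150
  c=6: 6 × 0.580 = 3.480
  c=7: 7 × 0.530 = 3.710
  c=8: 8 × 0.480 = 3.840
  c=9: 9 × 0.430 = 3.870
  c=10: 10 × 0.380 = 3.800
  c=11: 11 × 0.330 = 3.630
  c=12: 12 × 0.280 = 3.360
Maximum at c = 9 (3.870 recruits).

9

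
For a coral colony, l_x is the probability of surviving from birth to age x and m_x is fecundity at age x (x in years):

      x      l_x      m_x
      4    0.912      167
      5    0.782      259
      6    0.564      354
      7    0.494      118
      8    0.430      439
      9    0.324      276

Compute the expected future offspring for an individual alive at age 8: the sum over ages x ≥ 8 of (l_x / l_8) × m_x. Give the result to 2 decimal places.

646.96

l_8 = 0.430. Conditional survival from age 8 to x is l_x / l_8.
  x=8: (0.430/0.430) × 439 = 439.0000
  x=9: (0.324/0.430) × 276 = 207.9628
Sum = 439.0000 + 207.9628 = 646.9628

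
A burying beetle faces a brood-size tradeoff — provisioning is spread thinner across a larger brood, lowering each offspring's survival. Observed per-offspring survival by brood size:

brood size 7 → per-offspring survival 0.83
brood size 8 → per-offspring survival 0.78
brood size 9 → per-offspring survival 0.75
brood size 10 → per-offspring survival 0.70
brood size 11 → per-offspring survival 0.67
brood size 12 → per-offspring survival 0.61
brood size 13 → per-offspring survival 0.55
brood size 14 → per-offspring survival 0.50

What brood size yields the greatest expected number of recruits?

11

Expected recruits = c × s(c):
  c=7: 7 × 0.83 = 5.810
  c=8: 8 × 0.78 = 6.240
  c=9: 9 × 0.75 = 6.750
  c=10: 10 × 0.70 = 7.000
  c=11: 11 × 0.67 = 7.370
  c=12: 12 × 0.61 = 7.320
  c=13: 13 × 0.55 = 7.150
  c=14: 14 × 0.50 = 7.000
Maximum at c = 11 (7.370 recruits).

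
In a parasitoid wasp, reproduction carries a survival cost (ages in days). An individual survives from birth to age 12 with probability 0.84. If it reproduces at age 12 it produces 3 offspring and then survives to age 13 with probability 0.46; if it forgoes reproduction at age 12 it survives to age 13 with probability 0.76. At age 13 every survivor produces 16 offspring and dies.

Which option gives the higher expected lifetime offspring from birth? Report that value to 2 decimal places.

breed at age 12: R₀ = 0.84 × (3 + 0.46 × 16) = 0.84 × 10.3600 = 8.7024
delay to age 13: R₀ = 0.84 × (0.76 × 16) = 0.84 × 12.1600 = 10.2144
Higher: delay to age 13 (10.2144).

10.21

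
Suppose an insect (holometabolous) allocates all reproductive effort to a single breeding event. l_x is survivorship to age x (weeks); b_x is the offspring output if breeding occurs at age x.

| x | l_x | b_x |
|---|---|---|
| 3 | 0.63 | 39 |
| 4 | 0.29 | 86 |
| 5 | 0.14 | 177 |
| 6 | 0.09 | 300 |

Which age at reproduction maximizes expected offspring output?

6

Expected offspring if breeding at age x = l_x × b_x:
  age 3: 0.63 × 39 = 24.570
  age 4: 0.29 × 86 = 24.940
  age 5: 0.14 × 177 = 24.780
  age 6: 0.09 × 300 = 27.000
Maximum at age 6 (27.000).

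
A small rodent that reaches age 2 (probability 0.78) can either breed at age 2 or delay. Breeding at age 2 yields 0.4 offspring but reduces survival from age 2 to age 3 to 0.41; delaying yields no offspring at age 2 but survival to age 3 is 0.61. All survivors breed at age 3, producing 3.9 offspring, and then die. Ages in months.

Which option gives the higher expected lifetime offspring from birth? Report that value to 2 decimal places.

breed at age 2: R₀ = 0.78 × (0.4 + 0.41 × 3.9) = 0.78 × 1.9990 = 1.5592
delay to age 3: R₀ = 0.78 × (0.61 × 3.9) = 0.78 × 2.3790 = 1.8556
Higher: delay to age 3 (1.8556).

1.86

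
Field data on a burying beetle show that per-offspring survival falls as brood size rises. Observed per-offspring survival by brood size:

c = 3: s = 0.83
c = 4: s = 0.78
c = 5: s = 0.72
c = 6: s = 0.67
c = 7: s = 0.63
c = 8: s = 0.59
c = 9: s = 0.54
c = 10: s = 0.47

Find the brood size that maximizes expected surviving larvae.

9

Expected surviving larvae = c × s(c):
  c=3: 3 × 0.83 = 2.490
  c=4: 4 × 0.78 = 3.120
  c=5: 5 × 0.72 = 3.600
  c=6: 6 × 0.67 = 4.020
  c=7: 7 × 0.63 = 4.410
  c=8: 8 × 0.59 = 4.720
  c=9: 9 × 0.54 = 4.860
  c=10: 10 × 0.47 = 4.700
Maximum at c = 9 (4.860 surviving larvae).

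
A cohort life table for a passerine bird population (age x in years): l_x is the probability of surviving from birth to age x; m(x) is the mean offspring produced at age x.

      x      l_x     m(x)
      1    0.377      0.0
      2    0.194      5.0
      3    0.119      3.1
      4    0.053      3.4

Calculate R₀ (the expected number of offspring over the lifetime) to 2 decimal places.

R₀ = Σ l_x m(x):
  age 1: 0.377 × 0.0 = 0.0000
  age 2: 0.194 × 5.0 = 0.9700
  age 3: 0.119 × 3.1 = 0.3689
  age 4: 0.053 × 3.4 = 0.1802
R₀ = 0.0000 + 0.9700 + 0.3689 + 0.1802 = 1.5191

1.52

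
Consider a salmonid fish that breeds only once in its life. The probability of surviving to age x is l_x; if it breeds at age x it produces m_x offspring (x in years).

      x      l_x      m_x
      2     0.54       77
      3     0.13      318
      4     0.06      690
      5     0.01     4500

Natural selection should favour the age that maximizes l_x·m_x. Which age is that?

5

Expected offspring if breeding at age x = l_x × m_x:
  age 2: 0.54 × 77 = 41.580
  age 3: 0.13 × 318 = 41.340
  age 4: 0.06 × 690 = 41.400
  age 5: 0.01 × 4500 = 45.000
Maximum at age 5 (45.000).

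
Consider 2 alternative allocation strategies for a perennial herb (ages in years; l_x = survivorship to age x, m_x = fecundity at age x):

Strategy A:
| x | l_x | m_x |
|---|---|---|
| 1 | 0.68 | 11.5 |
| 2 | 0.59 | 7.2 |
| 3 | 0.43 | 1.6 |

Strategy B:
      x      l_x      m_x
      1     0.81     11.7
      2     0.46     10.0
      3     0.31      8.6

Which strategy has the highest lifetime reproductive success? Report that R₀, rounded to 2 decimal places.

Strategy A: R₀ = 0.68×11.5 + 0.59×7.2 + 0.43×1.6 = 12.7560
Strategy B: R₀ = 0.81×11.7 + 0.46×10.0 + 0.31×8.6 = 16.7430
Highest R₀: strategy B with 16.7430.

16.74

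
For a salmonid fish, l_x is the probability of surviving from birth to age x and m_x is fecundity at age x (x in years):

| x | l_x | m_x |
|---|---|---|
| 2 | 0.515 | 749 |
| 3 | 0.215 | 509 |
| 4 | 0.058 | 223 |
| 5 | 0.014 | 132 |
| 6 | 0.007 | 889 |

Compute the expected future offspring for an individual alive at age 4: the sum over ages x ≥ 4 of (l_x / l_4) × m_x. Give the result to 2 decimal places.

362.16

l_4 = 0.058. Conditional survival from age 4 to x is l_x / l_4.
  x=4: (0.058/0.058) × 223 = 223.0000
  x=5: (0.014/0.058) × 132 = 31.8621
  x=6: (0.007/0.058) × 889 = 107.2931
Sum = 223.0000 + 31.8621 + 107.2931 = 362.1552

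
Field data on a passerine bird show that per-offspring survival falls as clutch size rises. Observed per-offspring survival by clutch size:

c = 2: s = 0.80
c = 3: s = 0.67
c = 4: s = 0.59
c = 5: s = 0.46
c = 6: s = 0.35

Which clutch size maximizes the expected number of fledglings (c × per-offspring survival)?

4

Expected fledglings = c × s(c):
  c=2: 2 × 0.80 = 1.600
  c=3: 3 × 0.67 = 2.010
  c=4: 4 × 0.59 = 2.360
  c=5: 5 × 0.46 = 2.300
  c=6: 6 × 0.35 = 2.100
Maximum at c = 4 (2.360 fledglings).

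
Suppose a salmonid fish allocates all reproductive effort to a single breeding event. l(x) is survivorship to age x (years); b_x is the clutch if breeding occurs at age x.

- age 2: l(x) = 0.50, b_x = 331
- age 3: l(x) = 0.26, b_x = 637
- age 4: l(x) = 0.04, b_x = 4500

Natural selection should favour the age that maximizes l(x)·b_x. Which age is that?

Expected offspring if breeding at age x = l(x) × b_x:
  age 2: 0.50 × 331 = 165.500
  age 3: 0.26 × 637 = 165.620
  age 4: 0.04 × 4500 = 180.000
Maximum at age 4 (180.000).

4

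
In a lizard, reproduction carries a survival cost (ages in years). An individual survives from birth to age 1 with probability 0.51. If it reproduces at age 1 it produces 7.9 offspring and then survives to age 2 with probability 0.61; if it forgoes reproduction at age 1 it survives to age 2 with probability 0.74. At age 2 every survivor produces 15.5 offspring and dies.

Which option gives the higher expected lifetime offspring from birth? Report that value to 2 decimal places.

breed at age 1: R₀ = 0.51 × (7.9 + 0.61 × 15.5) = 0.51 × 17.3550 = 8.8511
delay to age 2: R₀ = 0.51 × (0.74 × 15.5) = 0.51 × 11.4700 = 5.8497
Higher: breed at age 1 (8.8511).

8.85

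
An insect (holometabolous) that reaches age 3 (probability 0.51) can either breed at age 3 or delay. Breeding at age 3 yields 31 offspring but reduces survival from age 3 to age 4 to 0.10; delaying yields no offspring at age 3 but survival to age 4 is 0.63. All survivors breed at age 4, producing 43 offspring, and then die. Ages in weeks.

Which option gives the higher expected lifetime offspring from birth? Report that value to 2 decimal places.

breed at age 3: R₀ = 0.51 × (31 + 0.10 × 43) = 0.51 × 35.3000 = 18.0030
delay to age 4: R₀ = 0.51 × (0.63 × 43) = 0.51 × 27.0900 = 13.8159
Higher: breed at age 3 (18.0030).

18.00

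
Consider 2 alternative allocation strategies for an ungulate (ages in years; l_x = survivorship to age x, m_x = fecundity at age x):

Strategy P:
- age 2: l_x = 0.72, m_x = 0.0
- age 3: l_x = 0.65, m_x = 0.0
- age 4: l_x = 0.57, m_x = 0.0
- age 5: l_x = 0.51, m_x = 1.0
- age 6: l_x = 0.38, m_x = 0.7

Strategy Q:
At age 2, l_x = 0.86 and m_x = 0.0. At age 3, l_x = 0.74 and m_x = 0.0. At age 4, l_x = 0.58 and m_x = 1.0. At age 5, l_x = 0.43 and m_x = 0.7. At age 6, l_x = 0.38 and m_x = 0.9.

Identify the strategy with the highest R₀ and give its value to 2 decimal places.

Strategy P: R₀ = 0.72×0.0 + 0.65×0.0 + 0.57×0.0 + 0.51×1.0 + 0.38×0.7 = 0.7760
Strategy Q: R₀ = 0.86×0.0 + 0.74×0.0 + 0.58×1.0 + 0.43×0.7 + 0.38×0.9 = 1.2230
Highest R₀: strategy Q with 1.2230.

1.22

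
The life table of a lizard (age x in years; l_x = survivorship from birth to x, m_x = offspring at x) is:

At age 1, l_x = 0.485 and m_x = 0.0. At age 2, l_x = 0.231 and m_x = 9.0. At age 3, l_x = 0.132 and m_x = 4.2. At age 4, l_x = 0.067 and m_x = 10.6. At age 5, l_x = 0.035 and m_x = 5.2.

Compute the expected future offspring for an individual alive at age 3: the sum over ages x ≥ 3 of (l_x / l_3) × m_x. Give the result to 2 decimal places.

l_3 = 0.132. Conditional survival from age 3 to x is l_x / l_3.
  x=3: (0.132/0.132) × 4.2 = 4.2000
  x=4: (0.067/0.132) × 10.6 = 5.3803
  x=5: (0.035/0.132) × 5.2 = 1.3788
Sum = 4.2000 + 5.3803 + 1.3788 = 10.9591

10.96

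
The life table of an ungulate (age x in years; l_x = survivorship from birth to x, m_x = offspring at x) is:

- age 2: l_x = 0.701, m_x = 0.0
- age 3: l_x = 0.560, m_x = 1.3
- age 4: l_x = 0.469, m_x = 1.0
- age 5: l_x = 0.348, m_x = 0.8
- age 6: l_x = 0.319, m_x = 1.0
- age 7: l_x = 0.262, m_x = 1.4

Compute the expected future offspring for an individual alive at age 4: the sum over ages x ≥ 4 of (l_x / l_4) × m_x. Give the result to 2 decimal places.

3.06

l_4 = 0.469. Conditional survival from age 4 to x is l_x / l_4.
  x=4: (0.469/0.469) × 1.0 = 1.0000
  x=5: (0.348/0.469) × 0.8 = 0.5936
  x=6: (0.319/0.469) × 1.0 = 0.6802
  x=7: (0.262/0.469) × 1.4 = 0.7821
Sum = 1.0000 + 0.5936 + 0.6802 + 0.7821 = 3.0559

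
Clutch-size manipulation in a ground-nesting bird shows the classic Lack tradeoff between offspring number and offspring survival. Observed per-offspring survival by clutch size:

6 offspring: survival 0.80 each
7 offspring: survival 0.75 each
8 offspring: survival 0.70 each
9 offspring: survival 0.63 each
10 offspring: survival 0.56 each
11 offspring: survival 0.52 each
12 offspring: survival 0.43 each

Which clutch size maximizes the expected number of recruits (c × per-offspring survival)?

11

Expected recruits = c × s(c):
  c=6: 6 × 0.80 = 4.800
  c=7: 7 × 0.75 = 5.250
  c=8: 8 × 0.70 = 5.600
  c=9: 9 × 0.63 = 5.670
  c=10: 10 × 0.56 = 5.600
  c=11: 11 × 0.52 = 5.720
  c=12: 12 × 0.43 = 5.160
Maximum at c = 11 (5.720 recruits).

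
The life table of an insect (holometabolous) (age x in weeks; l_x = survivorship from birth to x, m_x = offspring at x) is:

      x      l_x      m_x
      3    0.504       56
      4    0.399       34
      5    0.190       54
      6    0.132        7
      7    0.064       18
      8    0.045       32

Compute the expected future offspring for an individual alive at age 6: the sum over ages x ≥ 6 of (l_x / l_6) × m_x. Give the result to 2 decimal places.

26.64

l_6 = 0.132. Conditional survival from age 6 to x is l_x / l_6.
  x=6: (0.132/0.132) × 7 = 7.0000
  x=7: (0.064/0.132) × 18 = 8.7273
  x=8: (0.045/0.132) × 32 = 10.9091
Sum = 7.0000 + 8.7273 + 10.9091 = 26.6364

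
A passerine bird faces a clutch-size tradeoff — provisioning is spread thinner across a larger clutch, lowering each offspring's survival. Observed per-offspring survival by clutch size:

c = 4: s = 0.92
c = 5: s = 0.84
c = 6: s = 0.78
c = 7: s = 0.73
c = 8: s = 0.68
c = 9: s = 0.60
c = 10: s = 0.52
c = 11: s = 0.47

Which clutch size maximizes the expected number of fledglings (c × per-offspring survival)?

8

Expected fledglings = c × s(c):
  c=4: 4 × 0.92 = 3.680
  c=5: 5 × 0.84 = 4.200
  c=6: 6 × 0.78 = 4.680
  c=7: 7 × 0.73 = 5.110
  c=8: 8 × 0.68 = 5.440
  c=9: 9 × 0.60 = 5.400
  c=10: 10 × 0.52 = 5.200
  c=11: 11 × 0.47 = 5.170
Maximum at c = 8 (5.440 fledglings).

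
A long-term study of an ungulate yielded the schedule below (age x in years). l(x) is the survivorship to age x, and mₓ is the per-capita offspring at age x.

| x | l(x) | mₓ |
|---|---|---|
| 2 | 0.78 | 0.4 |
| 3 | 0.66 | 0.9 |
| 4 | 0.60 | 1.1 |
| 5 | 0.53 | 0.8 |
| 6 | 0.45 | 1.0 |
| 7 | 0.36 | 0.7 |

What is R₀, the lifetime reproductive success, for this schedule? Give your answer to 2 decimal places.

R₀ = Σ l(x) mₓ:
  age 2: 0.78 × 0.4 = 0.3120
  age 3: 0.66 × 0.9 = 0.5940
  age 4: 0.60 × 1.1 = 0.6600
  age 5: 0.53 × 0.8 = 0.4240
  age 6: 0.45 × 1.0 = 0.4500
  age 7: 0.36 × 0.7 = 0.2520
R₀ = 0.3120 + 0.5940 + 0.6600 + 0.4240 + 0.4500 + 0.2520 = 2.6920

2.69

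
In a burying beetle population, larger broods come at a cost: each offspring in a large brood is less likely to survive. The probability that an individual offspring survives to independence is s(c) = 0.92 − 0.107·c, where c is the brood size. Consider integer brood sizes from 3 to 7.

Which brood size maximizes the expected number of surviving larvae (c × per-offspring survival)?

4

Expected surviving larvae = c × s(c):
  c=3: 3 × 0.599 = 1.797
  c=4: 4 × 0.492 = 1.968
  c=5: 5 × 0.385 = 1.925
  c=6: 6 × 0.278 = 1.668
  c=7: 7 × 0.171 = 1.197
Maximum at c = 4 (1.968 surviving larvae).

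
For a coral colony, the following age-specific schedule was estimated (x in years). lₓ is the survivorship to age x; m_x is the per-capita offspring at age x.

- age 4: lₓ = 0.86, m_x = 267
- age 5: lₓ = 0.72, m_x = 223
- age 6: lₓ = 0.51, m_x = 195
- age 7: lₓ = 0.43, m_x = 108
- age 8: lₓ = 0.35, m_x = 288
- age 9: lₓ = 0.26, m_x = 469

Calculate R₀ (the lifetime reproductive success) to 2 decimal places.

R₀ = Σ lₓ m_x:
  age 4: 0.86 × 267 = 229.6200
  age 5: 0.72 × 223 = 160.5600
  age 6: 0.51 × 195 = 99.4500
  age 7: 0.43 × 108 = 46.4400
  age 8: 0.35 × 288 = 100.8000
  age 9: 0.26 × 469 = 121.9400
R₀ = 229.6200 + 160.5600 + 99.4500 + 46.4400 + 100.8000 + 121.9400 = 758.8100

758.81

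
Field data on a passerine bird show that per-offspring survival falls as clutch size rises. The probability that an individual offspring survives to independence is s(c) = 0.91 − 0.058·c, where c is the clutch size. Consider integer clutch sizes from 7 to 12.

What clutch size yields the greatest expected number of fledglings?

8

Expected fledglings = c × s(c):
  c=7: 7 × 0.504 = 3.528
  c=8: 8 × 0.446 = 3.568
  c=9: 9 × 0.388 = 3.492
  c=10: 10 × 0.330 = 3.300
  c=11: 11 × 0.272 = 2.992
  c=12: 12 × 0.214 = 2.568
Maximum at c = 8 (3.568 fledglings).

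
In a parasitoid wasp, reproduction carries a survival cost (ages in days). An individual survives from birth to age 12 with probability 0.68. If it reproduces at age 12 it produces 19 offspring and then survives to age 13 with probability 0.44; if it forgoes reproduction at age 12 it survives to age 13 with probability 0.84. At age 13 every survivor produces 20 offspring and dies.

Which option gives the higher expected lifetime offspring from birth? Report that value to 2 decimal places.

breed at age 12: R₀ = 0.68 × (19 + 0.44 × 20) = 0.68 × 27.8000 = 18.9040
delay to age 13: R₀ = 0.68 × (0.84 × 20) = 0.68 × 16.8000 = 11.4240
Higher: breed at age 12 (18.9040).

18.90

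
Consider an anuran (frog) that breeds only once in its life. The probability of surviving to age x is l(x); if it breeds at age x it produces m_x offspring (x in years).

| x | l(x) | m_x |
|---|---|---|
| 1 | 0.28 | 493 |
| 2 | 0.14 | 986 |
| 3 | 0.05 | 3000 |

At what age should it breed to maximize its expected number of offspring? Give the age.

3

Expected offspring if breeding at age x = l(x) × m_x:
  age 1: 0.28 × 493 = 138.040
  age 2: 0.14 × 986 = 138.040
  age 3: 0.05 × 3000 = 150.000
Maximum at age 3 (150.000).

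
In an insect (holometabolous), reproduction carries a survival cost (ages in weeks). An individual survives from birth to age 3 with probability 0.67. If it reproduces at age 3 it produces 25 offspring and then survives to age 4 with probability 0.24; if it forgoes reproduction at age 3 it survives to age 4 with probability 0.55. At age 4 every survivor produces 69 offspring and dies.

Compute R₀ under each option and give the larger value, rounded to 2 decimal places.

27.85

breed at age 3: R₀ = 0.67 × (25 + 0.24 × 69) = 0.67 × 41.5600 = 27.8452
delay to age 4: R₀ = 0.67 × (0.55 × 69) = 0.67 × 37.9500 = 25.4265
Higher: breed at age 3 (27.8452).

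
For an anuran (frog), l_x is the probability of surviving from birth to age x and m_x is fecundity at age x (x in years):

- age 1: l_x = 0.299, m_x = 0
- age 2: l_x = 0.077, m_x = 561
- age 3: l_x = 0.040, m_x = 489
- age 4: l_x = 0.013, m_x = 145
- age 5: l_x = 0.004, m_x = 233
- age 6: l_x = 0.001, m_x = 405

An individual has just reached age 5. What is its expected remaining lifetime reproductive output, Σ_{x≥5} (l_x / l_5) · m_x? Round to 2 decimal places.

334.25

l_5 = 0.004. Conditional survival from age 5 to x is l_x / l_5.
  x=5: (0.004/0.004) × 233 = 233.0000
  x=6: (0.001/0.004) × 405 = 101.2500
Sum = 233.0000 + 101.2500 = 334.2500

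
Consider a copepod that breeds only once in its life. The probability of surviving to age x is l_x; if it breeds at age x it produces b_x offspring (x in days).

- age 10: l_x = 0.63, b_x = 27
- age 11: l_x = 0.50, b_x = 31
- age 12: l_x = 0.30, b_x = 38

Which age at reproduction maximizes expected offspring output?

Expected offspring if breeding at age x = l_x × b_x:
  age 10: 0.63 × 27 = 17.010
  age 11: 0.50 × 31 = 15.500
  age 12: 0.30 × 38 = 11.400
Maximum at age 10 (17.010).

10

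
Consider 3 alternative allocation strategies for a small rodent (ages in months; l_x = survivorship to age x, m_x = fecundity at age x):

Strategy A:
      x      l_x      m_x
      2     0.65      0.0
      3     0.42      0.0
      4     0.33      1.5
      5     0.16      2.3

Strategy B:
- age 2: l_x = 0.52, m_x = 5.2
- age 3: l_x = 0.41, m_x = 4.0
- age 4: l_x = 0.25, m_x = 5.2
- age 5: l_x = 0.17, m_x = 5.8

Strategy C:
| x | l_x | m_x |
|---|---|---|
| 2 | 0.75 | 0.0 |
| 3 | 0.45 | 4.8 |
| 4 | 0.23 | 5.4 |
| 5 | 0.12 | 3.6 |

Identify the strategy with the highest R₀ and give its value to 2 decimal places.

6.63

Strategy A: R₀ = 0.65×0.0 + 0.42×0.0 + 0.33×1.5 + 0.16×2.3 = 0.8630
Strategy B: R₀ = 0.52×5.2 + 0.41×4.0 + 0.25×5.2 + 0.17×5.8 = 6.6300
Strategy C: R₀ = 0.75×0.0 + 0.45×4.8 + 0.23×5.4 + 0.12×3.6 = 3.8340
Highest R₀: strategy B with 6.6300.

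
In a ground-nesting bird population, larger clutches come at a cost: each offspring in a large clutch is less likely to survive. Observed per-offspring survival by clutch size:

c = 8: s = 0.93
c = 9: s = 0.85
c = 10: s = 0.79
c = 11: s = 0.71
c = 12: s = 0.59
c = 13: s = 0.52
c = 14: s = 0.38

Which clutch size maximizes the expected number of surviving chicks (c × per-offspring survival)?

10

Expected surviving chicks = c × s(c):
  c=8: 8 × 0.93 = 7.440
  c=9: 9 × 0.85 = 7.650
  c=10: 10 × 0.79 = 7.900
  c=11: 11 × 0.71 = 7.810
  c=12: 12 × 0.59 = 7.080
  c=13: 13 × 0.52 = 6.760
  c=14: 14 × 0.38 = 5.320
Maximum at c = 10 (7.900 surviving chicks).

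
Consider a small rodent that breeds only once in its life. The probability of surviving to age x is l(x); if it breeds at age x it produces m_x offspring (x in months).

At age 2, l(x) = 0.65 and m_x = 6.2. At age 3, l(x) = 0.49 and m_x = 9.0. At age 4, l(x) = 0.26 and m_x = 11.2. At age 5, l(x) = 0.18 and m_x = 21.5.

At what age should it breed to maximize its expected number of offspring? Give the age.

Expected offspring if breeding at age x = l(x) × m_x:
  age 2: 0.65 × 6.2 = 4.030
  age 3: 0.49 × 9.0 = 4.410
  age 4: 0.26 × 11.2 = 2.912
  age 5: 0.18 × 21.5 = 3.870
Maximum at age 3 (4.410).

3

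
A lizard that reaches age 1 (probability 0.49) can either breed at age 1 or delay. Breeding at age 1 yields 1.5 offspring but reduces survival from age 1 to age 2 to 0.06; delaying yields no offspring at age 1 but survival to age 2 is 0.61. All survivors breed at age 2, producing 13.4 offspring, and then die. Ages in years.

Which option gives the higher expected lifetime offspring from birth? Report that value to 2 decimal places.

breed at age 1: R₀ = 0.49 × (1.5 + 0.06 × 13.4) = 0.49 × 2.3040 = 1.1290
delay to age 2: R₀ = 0.49 × (0.61 × 13.4) = 0.49 × 8.1740 = 4.0053
Higher: delay to age 2 (4.0053).

4.01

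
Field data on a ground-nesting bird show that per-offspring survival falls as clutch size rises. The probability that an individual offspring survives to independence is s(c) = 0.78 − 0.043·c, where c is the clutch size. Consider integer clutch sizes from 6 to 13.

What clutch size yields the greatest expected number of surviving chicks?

Expected surviving chicks = c × s(c):
  c=6: 6 × 0.522 = 3.132
  c=7: 7 × 0.479 = 3.353
  c=8: 8 × 0.436 = 3.488
  c=9: 9 × 0.393 = 3.537
  c=10: 10 × 0.350 = 3.500
  c=11: 11 × 0.307 = 3.377
  c=12: 12 × 0.264 = 3.168
  c=13: 13 × 0.221 = 2.873
Maximum at c = 9 (3.537 surviving chicks).

9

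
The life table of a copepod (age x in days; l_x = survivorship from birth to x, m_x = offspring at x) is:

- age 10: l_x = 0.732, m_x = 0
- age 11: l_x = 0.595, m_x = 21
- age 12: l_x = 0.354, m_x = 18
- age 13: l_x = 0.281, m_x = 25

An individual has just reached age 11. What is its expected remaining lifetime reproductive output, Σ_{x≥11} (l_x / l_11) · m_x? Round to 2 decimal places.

43.52

l_11 = 0.595. Conditional survival from age 11 to x is l_x / l_11.
  x=11: (0.595/0.595) × 21 = 21.0000
  x=12: (0.354/0.595) × 18 = 10.7092
  x=13: (0.281/0.595) × 25 = 11.8067
Sum = 21.0000 + 10.7092 + 11.8067 = 43.5160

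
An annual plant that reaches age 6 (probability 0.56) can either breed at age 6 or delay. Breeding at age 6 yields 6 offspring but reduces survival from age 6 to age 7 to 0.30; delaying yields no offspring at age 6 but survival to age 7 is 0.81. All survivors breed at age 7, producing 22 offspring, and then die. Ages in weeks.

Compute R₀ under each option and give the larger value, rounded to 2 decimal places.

breed at age 6: R₀ = 0.56 × (6 + 0.30 × 22) = 0.56 × 12.6000 = 7.0560
delay to age 7: R₀ = 0.56 × (0.81 × 22) = 0.56 × 17.8200 = 9.9792
Higher: delay to age 7 (9.9792).

9.98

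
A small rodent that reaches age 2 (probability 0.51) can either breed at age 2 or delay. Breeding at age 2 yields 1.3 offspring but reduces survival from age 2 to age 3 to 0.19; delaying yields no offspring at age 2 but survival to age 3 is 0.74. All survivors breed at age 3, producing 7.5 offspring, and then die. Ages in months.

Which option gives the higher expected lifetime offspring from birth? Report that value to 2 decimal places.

2.83

breed at age 2: R₀ = 0.51 × (1.3 + 0.19 × 7.5) = 0.51 × 2.7250 = 1.3898
delay to age 3: R₀ = 0.51 × (0.74 × 7.5) = 0.51 × 5.5500 = 2.8305
Higher: delay to age 3 (2.8305).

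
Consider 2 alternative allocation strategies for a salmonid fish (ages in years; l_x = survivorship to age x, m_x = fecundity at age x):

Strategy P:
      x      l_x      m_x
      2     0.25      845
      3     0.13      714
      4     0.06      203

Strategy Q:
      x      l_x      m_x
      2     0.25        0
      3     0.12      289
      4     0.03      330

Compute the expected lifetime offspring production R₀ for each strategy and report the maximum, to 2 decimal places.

Strategy P: R₀ = 0.25×845 + 0.13×714 + 0.06×203 = 316.2500
Strategy Q: R₀ = 0.25×0 + 0.12×289 + 0.03×330 = 44.5800
Highest R₀: strategy P with 316.2500.

316.25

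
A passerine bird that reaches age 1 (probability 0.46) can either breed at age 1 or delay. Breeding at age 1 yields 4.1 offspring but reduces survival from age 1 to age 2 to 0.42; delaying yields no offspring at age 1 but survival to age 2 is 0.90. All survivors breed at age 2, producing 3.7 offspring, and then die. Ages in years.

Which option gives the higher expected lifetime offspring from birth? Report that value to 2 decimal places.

breed at age 1: R₀ = 0.46 × (4.1 + 0.42 × 3.7) = 0.46 × 5.6540 = 2.6008
delay to age 2: R₀ = 0.46 × (0.90 × 3.7) = 0.46 × 3.3300 = 1.5318
Higher: breed at age 1 (2.6008).

2.60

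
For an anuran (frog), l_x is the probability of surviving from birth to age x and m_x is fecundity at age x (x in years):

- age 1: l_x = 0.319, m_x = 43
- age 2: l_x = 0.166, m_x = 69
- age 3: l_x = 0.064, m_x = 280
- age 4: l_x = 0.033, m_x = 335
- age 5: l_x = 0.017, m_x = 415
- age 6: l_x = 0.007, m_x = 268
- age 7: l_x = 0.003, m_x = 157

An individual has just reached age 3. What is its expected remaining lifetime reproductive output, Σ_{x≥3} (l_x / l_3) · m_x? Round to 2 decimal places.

l_3 = 0.064. Conditional survival from age 3 to x is l_x / l_3.
  x=3: (0.064/0.064) × 280 = 280.0000
  x=4: (0.033/0.064) × 335 = 172.7344
  x=5: (0.017/0.064) × 415 = 110.2344
  x=6: (0.007/0.064) × 268 = 29.3125
  x=7: (0.003/0.064) × 157 = 7.3594
Sum = 280.0000 + 172.7344 + 110.2344 + 29.3125 + 7.3594 = 599.6406

599.64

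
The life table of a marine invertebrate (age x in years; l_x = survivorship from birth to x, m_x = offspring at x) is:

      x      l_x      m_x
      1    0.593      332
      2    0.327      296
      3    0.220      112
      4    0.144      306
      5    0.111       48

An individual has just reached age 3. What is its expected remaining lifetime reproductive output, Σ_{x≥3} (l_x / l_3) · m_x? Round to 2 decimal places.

336.51

l_3 = 0.220. Conditional survival from age 3 to x is l_x / l_3.
  x=3: (0.220/0.220) × 112 = 112.0000
  x=4: (0.144/0.220) × 306 = 200.2909
  x=5: (0.111/0.220) × 48 = 24.2182
Sum = 112.0000 + 200.2909 + 24.2182 = 336.5091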